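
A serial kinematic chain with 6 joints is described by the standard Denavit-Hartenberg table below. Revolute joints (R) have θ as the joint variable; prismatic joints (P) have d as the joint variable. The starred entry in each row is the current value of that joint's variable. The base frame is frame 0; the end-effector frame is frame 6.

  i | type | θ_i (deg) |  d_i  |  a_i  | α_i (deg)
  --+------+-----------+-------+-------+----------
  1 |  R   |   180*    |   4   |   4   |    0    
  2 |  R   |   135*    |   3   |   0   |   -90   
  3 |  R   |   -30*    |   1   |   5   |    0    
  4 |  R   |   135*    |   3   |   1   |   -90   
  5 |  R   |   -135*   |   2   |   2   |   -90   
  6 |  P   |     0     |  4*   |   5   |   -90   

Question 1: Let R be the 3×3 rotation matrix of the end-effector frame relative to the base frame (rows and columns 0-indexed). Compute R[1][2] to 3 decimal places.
End-effector z-axis (col 2 of R) = (0.6830,-0.6830,-0.2588)
R[1][2] = -0.6830

-0.683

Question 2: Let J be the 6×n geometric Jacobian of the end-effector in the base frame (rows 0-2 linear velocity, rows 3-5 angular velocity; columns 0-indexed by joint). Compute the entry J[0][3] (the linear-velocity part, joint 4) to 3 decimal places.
axis z_3 = (0.7071,0.7071,0.0000); lever o_n−o_3 = (6.4605,8.7821,1.6008)
cross product → J_v[:, 3] = (1.1319,-1.1319,1.6416)
J_ω[:, 3] = z_3
entry J[0][3] = 1.1319

1.132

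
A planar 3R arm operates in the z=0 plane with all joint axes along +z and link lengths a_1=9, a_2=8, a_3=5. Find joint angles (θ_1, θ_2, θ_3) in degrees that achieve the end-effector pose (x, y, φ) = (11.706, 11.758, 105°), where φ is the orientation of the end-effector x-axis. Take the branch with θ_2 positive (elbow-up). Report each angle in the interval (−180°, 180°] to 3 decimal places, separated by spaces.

0.001 59.998 45.001

wrist centre = target − a_3·(cos φ, sin φ) = (13.0001, 6.9284)
cos θ_2 = (217.0048−9²−8²)/(2·9·8) = 0.5000; θ_2 = 59.9978° (elbow-up)
β = atan2(6.9284,13.0001) = 28.0553°; ψ = atan2(6.9280,13.0003) = 28.0539°
θ_1 = β − ψ = 0.0014°
θ_3 = φ − θ_1 − θ_2 = 45.0008° (wrapped to (-180°,180°])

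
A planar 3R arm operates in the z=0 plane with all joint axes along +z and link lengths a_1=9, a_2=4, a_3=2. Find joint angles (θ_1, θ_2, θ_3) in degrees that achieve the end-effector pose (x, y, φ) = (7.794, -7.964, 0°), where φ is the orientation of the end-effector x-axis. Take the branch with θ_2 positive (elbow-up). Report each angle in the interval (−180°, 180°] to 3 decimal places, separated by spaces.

-77.926 90.003 -12.077

wrist centre = target − a_3·(cos φ, sin φ) = (5.7940, -7.9640)
cos θ_2 = (96.9957−9²−4²)/(2·9·4) = -0.0001; θ_2 = 90.0034° (elbow-up)
β = atan2(-7.9640,5.7940) = -53.9632°; ψ = atan2(4.0000,8.9998) = 23.9630°
θ_1 = β − ψ = -77.9263°
θ_3 = φ − θ_1 − θ_2 = -12.0771° (wrapped to (-180°,180°])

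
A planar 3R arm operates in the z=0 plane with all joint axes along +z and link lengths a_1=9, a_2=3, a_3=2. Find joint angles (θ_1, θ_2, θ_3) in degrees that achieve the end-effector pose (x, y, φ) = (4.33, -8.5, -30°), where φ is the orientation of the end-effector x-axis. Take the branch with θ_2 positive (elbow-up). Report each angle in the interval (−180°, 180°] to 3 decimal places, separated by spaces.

-90.001 120.001 -60.000

wrist centre = target − a_3·(cos φ, sin φ) = (2.5979, -7.5000)
cos θ_2 = (62.9993−9²−3²)/(2·9·3) = -0.5000; θ_2 = 120.0008° (elbow-up)
β = atan2(-7.5000,2.5979) = -70.8943°; ψ = atan2(2.5981,7.5000) = 19.1065°
θ_1 = β − ψ = -90.0008°
θ_3 = φ − θ_1 − θ_2 = -60.0000° (wrapped to (-180°,180°])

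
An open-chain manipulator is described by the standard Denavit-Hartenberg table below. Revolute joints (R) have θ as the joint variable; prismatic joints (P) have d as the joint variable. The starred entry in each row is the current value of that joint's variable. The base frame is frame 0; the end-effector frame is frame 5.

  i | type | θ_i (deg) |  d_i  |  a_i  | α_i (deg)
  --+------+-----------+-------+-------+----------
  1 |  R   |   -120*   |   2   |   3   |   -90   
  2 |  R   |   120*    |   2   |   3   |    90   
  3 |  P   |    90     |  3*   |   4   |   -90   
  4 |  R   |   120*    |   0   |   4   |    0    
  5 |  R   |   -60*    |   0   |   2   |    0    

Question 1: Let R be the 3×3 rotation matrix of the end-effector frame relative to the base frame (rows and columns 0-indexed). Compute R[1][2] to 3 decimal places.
-0.433

End-effector z-axis (col 2 of R) = (-0.2500,-0.4330,0.8660)
R[1][2] = -0.4330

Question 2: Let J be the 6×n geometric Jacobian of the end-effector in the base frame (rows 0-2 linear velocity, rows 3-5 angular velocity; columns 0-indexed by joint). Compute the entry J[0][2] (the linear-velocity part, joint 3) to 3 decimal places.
-0.433

prismatic axis z_2 = (-0.4330,-0.7500,-0.5000)
J_v[:, 2] = z_2; J_ω[:, 2] = (0,0,0)
entry J[0][2] = -0.4330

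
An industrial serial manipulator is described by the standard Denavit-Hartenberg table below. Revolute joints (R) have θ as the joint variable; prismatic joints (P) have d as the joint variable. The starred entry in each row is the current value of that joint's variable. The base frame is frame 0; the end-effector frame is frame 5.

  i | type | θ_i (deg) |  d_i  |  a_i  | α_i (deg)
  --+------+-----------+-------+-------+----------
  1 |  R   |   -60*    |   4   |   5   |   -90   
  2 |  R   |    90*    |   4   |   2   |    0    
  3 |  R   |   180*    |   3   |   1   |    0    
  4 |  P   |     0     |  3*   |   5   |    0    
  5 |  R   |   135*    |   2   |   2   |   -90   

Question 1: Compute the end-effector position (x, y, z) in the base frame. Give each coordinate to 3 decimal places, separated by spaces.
after link 1: o_1 = (2.5000, -4.3301, 4.0000)
after link 2: o_2 = (5.9641, -2.3301, 2.0000)
after link 3: o_3 = (8.5622, -0.8301, 3.0000)
after link 4: o_4 = (11.1603, 0.6699, 8.0000)
after link 5: o_5 = (13.5994, 0.4451, 6.5858)

13.599 0.445 6.586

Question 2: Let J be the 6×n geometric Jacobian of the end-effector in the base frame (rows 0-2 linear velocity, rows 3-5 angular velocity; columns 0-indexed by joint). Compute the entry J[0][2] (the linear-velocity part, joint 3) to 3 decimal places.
2.293

axis z_2 = (0.8660,0.5000,0.0000); lever o_n−o_2 = (7.6353,2.7753,4.5858)
cross product → J_v[:, 2] = (2.2929,-3.9714,-1.4142)
J_ω[:, 2] = z_2
entry J[0][2] = 2.2929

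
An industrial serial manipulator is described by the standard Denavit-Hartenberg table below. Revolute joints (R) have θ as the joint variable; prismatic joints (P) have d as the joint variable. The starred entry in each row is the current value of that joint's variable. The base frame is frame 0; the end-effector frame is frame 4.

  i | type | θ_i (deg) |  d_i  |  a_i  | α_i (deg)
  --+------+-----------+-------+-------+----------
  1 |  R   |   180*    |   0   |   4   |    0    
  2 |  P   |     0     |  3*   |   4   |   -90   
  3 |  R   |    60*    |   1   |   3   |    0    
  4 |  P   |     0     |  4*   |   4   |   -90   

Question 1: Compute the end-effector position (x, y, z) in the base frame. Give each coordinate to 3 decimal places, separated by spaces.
-11.500 -5.000 -3.062

after link 1: o_1 = (-4.0000, 0.0000, 0.0000)
after link 2: o_2 = (-8.0000, 0.0000, 3.0000)
after link 3: o_3 = (-9.5000, -1.0000, 0.4019)
after link 4: o_4 = (-11.5000, -5.0000, -3.0622)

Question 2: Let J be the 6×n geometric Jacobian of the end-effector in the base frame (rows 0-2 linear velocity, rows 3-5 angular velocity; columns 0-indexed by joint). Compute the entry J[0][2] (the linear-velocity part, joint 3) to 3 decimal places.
6.062

axis z_2 = (-0.0000,-1.0000,0.0000); lever o_n−o_2 = (-3.5000,-5.0000,-6.0622)
cross product → J_v[:, 2] = (6.0622,-0.0000,-3.5000)
J_ω[:, 2] = z_2
entry J[0][2] = 6.0622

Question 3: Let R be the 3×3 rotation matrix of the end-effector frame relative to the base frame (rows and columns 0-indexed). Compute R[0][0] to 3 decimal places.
End-effector x-axis (col 0 of R) = (-0.5000,0.0000,-0.8660)
R[0][0] = -0.5000

-0.500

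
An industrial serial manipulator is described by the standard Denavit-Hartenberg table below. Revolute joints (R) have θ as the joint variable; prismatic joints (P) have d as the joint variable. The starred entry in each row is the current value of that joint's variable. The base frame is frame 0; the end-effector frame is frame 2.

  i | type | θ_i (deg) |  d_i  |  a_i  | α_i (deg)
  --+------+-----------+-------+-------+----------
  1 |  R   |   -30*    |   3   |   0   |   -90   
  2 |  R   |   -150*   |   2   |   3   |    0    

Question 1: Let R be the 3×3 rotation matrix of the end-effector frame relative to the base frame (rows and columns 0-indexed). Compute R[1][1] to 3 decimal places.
End-effector y-axis (col 1 of R) = (0.4330,-0.2500,0.8660)
R[1][1] = -0.2500

-0.250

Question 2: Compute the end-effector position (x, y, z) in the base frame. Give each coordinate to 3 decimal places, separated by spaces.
-1.250 3.031 4.500

after link 1: o_1 = (0.0000, 0.0000, 3.0000)
after link 2: o_2 = (-1.2500, 3.0311, 4.5000)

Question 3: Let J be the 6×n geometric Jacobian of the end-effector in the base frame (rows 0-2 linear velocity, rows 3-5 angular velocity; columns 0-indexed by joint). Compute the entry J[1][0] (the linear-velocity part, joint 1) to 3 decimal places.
-1.250

axis z_0 = ẑ; lever o_n−o_0 = (-1.2500,3.0311,4.5000)
cross product → J_v[:, 0] = (-3.0311,-1.2500,0.0000)
J_ω[:, 0] = z_0
entry J[1][0] = -1.2500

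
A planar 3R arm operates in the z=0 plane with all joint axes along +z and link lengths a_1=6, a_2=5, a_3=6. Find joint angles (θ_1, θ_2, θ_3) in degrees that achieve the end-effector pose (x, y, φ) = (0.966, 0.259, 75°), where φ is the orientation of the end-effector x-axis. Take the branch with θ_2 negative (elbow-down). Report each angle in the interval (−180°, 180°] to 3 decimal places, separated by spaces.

wrist centre = target − a_3·(cos φ, sin φ) = (-0.5869, -5.5366)
cos θ_2 = (30.9979−6²−5²)/(2·6·5) = -0.5000; θ_2 = -120.0023° (elbow-down)
β = atan2(-5.5366,-0.5869) = -96.0512°; ψ = atan2(-4.3300,3.4998) = -51.0525°
θ_1 = β − ψ = -44.9987°
θ_3 = φ − θ_1 − θ_2 = -119.9990° (wrapped to (-180°,180°])

-44.999 -120.002 -119.999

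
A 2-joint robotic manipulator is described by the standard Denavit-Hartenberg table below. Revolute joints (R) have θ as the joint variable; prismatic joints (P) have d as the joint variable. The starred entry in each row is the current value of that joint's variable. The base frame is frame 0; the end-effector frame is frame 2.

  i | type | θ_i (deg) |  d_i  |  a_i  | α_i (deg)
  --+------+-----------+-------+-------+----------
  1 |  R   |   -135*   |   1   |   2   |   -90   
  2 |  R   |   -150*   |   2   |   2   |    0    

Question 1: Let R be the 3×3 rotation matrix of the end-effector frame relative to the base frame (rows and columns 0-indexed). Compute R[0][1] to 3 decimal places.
-0.354

End-effector y-axis (col 1 of R) = (-0.3536,-0.3536,0.8660)
R[0][1] = -0.3536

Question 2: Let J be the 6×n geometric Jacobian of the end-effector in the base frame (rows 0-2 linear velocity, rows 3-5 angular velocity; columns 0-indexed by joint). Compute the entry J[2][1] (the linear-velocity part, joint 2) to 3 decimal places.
axis z_1 = (0.7071,-0.7071,0.0000); lever o_n−o_1 = (2.6390,-0.1895,1.0000)
cross product → J_v[:, 1] = (-0.7071,-0.7071,1.7321)
J_ω[:, 1] = z_1
entry J[2][1] = 1.7321

1.732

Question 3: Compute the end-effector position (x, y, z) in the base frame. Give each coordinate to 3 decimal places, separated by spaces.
after link 1: o_1 = (-1.4142, -1.4142, 1.0000)
after link 2: o_2 = (1.2247, -1.6037, 2.0000)

1.225 -1.604 2.000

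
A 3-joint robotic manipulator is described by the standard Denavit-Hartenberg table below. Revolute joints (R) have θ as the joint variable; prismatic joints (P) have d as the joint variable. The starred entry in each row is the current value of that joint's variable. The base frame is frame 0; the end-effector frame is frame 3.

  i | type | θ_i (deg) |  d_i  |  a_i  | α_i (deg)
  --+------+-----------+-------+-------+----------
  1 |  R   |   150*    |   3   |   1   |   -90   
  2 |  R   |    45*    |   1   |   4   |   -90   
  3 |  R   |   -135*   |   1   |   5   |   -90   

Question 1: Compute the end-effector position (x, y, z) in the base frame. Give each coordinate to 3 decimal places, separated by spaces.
-2.806 -3.617 1.964

after link 1: o_1 = (-0.8660, 0.5000, 3.0000)
after link 2: o_2 = (-3.8155, 1.0482, 0.1716)
after link 3: o_3 = (-2.8058, -3.6172, 1.9645)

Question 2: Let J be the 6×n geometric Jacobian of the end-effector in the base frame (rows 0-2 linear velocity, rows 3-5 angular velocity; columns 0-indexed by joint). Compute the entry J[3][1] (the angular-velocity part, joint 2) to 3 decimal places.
axis z_1 = (-0.5000,-0.8660,0.0000); lever o_n−o_1 = (-1.9398,-4.1172,-1.0355)
cross product → J_v[:, 1] = (0.8968,-0.5178,0.3787)
J_ω[:, 1] = z_1
entry J[3][1] = -0.5000

-0.500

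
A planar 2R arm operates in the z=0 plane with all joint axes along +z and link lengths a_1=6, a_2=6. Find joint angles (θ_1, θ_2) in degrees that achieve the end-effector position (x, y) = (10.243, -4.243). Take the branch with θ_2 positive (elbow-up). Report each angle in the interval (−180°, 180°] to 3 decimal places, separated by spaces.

-44.995 44.988

cos θ_2 = (122.9221−6²−6²)/(2·6·6) = 0.7073; θ_2 = 44.9883° (elbow-up)
β = atan2(-4.2430,10.2430) = -22.5010°; ψ = atan2(4.2418,10.2435) = 22.4941°
θ_1 = β − ψ = -44.9951°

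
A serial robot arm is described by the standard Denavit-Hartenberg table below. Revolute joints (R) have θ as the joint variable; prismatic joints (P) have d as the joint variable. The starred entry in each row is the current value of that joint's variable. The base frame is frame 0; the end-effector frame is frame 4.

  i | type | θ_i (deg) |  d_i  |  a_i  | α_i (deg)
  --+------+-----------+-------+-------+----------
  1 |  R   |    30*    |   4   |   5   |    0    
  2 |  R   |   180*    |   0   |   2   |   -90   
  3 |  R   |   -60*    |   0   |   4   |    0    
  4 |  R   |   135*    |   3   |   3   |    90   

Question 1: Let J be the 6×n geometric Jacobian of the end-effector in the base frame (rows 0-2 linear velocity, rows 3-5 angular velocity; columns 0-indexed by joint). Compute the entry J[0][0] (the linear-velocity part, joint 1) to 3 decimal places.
axis z_0 = ẑ; lever o_n−o_0 = (1.6936,-2.4863,4.5663)
cross product → J_v[:, 0] = (2.4863,1.6936,-0.0000)
J_ω[:, 0] = z_0
entry J[0][0] = 2.4863

2.486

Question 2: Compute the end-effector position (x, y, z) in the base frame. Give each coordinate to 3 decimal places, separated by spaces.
after link 1: o_1 = (4.3301, 2.5000, 4.0000)
after link 2: o_2 = (2.5981, 1.5000, 4.0000)
after link 3: o_3 = (0.8660, 0.5000, 7.4641)
after link 4: o_4 = (1.6936, -2.4863, 4.5663)

1.694 -2.486 4.566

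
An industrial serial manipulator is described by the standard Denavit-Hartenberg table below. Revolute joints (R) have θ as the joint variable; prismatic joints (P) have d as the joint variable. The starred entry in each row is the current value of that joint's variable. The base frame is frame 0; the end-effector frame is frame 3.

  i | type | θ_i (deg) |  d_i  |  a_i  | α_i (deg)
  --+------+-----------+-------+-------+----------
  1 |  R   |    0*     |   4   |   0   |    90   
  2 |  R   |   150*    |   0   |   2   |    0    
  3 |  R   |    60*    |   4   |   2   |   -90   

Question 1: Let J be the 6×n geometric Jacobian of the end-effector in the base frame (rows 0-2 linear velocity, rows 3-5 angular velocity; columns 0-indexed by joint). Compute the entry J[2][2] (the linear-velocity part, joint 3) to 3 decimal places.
axis z_2 = (0.0000,-1.0000,0.0000); lever o_n−o_2 = (-1.7321,-4.0000,-1.0000)
cross product → J_v[:, 2] = (1.0000,-0.0000,-1.7321)
J_ω[:, 2] = z_2
entry J[2][2] = -1.7321

-1.732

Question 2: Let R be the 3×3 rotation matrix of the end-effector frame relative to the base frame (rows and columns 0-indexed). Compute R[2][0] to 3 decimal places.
End-effector x-axis (col 0 of R) = (-0.8660,-0.0000,-0.5000)
R[2][0] = -0.5000

-0.500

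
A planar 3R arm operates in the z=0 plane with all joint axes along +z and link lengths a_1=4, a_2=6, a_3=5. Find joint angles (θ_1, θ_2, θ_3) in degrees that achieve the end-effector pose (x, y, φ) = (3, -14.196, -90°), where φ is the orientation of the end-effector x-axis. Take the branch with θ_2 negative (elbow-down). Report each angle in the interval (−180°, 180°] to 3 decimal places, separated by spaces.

wrist centre = target − a_3·(cos φ, sin φ) = (3.0000, -9.1960)
cos θ_2 = (93.5664−4²−6²)/(2·4·6) = 0.8660; θ_2 = -30.0067° (elbow-down)
β = atan2(-9.1960,3.0000) = -71.9322°; ψ = atan2(-3.0006,9.1958) = -18.0716°
θ_1 = β − ψ = -53.8606°
θ_3 = φ − θ_1 − θ_2 = -6.1327° (wrapped to (-180°,180°])

-53.861 -30.007 -6.133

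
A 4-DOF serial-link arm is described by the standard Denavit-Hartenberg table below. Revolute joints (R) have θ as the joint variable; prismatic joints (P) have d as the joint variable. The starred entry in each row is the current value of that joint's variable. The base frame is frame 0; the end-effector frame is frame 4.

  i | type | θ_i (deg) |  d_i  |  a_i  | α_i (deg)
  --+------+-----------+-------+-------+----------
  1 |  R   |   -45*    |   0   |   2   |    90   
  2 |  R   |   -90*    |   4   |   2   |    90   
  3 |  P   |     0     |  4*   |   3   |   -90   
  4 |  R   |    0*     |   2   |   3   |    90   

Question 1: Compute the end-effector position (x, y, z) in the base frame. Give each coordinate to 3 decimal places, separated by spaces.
-5.657 -2.828 -8.000

after link 1: o_1 = (1.4142, -1.4142, 0.0000)
after link 2: o_2 = (-1.4142, -4.2426, -2.0000)
after link 3: o_3 = (-4.2426, -1.4142, -5.0000)
after link 4: o_4 = (-5.6569, -2.8284, -8.0000)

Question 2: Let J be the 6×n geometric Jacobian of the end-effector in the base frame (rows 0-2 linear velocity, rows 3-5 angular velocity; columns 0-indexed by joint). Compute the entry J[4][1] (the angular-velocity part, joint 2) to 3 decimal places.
axis z_1 = (-0.7071,-0.7071,0.0000); lever o_n−o_1 = (-7.0711,-1.4142,-8.0000)
cross product → J_v[:, 1] = (5.6569,-5.6569,-4.0000)
J_ω[:, 1] = z_1
entry J[4][1] = -0.7071

-0.707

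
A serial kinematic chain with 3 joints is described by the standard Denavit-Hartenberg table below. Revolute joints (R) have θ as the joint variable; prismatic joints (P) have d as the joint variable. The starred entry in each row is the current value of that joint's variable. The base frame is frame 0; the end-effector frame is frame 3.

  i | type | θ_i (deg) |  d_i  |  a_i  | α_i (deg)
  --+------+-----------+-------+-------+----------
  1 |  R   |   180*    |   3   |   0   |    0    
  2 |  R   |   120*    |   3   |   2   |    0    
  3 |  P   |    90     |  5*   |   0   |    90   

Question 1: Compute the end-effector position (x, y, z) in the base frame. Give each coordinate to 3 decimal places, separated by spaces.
after link 1: o_1 = (0.0000, 0.0000, 3.0000)
after link 2: o_2 = (1.0000, -1.7321, 6.0000)
after link 3: o_3 = (1.0000, -1.7321, 11.0000)

1.000 -1.732 11.000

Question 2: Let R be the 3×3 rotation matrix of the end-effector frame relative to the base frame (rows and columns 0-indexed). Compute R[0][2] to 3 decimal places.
End-effector z-axis (col 2 of R) = (0.5000,-0.8660,0.0000)
R[0][2] = 0.5000

0.500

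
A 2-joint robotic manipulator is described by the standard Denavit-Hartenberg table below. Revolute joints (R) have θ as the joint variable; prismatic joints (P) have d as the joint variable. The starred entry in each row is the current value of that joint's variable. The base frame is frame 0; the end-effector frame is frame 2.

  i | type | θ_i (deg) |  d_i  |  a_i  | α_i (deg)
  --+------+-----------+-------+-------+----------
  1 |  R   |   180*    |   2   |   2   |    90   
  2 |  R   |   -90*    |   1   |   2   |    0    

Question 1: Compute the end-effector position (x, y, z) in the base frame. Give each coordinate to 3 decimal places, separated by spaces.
-2.000 1.000 0.000

after link 1: o_1 = (-2.0000, 0.0000, 2.0000)
after link 2: o_2 = (-2.0000, 1.0000, 0.0000)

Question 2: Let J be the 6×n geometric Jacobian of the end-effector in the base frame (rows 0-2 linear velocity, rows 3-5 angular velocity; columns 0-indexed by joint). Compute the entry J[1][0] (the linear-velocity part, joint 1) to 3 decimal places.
-2.000

axis z_0 = ẑ; lever o_n−o_0 = (-2.0000,1.0000,0.0000)
cross product → J_v[:, 0] = (-1.0000,-2.0000,0.0000)
J_ω[:, 0] = z_0
entry J[1][0] = -2.0000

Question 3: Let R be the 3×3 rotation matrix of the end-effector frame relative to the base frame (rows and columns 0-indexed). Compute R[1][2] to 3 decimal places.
1.000

End-effector z-axis (col 2 of R) = (0.0000,1.0000,0.0000)
R[1][2] = 1.0000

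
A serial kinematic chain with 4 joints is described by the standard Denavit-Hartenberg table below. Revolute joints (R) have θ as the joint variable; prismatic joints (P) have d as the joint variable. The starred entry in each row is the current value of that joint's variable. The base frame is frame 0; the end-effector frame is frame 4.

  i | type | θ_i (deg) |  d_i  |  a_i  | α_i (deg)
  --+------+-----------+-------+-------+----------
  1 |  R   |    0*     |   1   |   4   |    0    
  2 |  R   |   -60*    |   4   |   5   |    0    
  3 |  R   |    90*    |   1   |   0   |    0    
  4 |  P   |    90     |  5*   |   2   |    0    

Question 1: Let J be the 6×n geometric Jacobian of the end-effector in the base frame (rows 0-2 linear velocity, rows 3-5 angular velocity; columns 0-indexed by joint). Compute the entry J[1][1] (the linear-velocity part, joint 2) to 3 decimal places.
axis z_1 = (0.0000,0.0000,1.0000); lever o_n−o_1 = (1.5000,-2.5981,10.0000)
cross product → J_v[:, 1] = (2.5981,1.5000,-0.0000)
J_ω[:, 1] = z_1
entry J[1][1] = 1.5000

1.500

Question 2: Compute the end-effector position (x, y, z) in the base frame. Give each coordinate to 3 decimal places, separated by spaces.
5.500 -2.598 11.000

after link 1: o_1 = (4.0000, 0.0000, 1.0000)
after link 2: o_2 = (6.5000, -4.3301, 5.0000)
after link 3: o_3 = (6.5000, -4.3301, 6.0000)
after link 4: o_4 = (5.5000, -2.5981, 11.0000)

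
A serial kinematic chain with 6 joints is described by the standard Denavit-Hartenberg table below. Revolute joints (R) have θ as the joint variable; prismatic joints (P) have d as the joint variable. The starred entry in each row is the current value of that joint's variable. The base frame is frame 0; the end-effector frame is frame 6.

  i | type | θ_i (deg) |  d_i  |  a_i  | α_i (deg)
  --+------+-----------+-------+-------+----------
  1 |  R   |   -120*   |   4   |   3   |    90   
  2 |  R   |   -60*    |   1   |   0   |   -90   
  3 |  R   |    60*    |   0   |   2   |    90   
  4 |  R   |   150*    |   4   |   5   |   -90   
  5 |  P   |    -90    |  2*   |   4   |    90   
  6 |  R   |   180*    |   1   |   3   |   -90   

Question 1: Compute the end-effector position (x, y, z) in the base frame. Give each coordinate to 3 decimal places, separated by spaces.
after link 1: o_1 = (-1.5000, -2.5981, 4.0000)
after link 2: o_2 = (-2.3660, -2.0981, 4.0000)
after link 3: o_3 = (-1.1160, -3.3971, 3.1340)
after link 4: o_4 = (-7.5030, -2.9596, 3.2590)
after link 5: o_5 = (-9.9760, -1.5111, -0.1740)
after link 6: o_6 = (-7.2697, -1.3236, 1.4510)

-7.270 -1.324 1.451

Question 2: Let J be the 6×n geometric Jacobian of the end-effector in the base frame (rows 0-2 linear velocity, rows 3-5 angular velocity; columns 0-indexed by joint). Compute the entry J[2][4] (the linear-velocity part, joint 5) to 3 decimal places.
-0.217

prismatic axis z_4 = (0.0625,0.9743,-0.2165)
J_v[:, 4] = z_4; J_ω[:, 4] = (0,0,0)
entry J[2][4] = -0.2165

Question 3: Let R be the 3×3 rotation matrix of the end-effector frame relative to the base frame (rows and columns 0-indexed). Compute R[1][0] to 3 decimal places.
0.125

End-effector x-axis (col 0 of R) = (0.6495,0.1250,0.7500)
R[1][0] = 0.1250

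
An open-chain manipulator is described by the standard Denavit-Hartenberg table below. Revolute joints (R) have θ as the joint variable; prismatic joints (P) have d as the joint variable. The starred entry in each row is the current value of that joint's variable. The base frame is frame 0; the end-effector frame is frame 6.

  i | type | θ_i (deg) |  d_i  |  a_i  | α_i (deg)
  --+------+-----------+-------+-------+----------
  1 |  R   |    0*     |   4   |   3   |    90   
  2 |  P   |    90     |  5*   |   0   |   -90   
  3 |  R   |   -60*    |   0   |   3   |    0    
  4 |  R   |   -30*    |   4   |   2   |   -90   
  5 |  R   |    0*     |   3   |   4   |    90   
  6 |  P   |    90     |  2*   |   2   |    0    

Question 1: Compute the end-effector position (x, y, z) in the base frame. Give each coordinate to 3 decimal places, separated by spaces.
after link 1: o_1 = (3.0000, 0.0000, 4.0000)
after link 2: o_2 = (3.0000, -5.0000, 4.0000)
after link 3: o_3 = (3.0000, -7.5981, 5.5000)
after link 4: o_4 = (-1.0000, -9.5981, 5.5000)
after link 5: o_5 = (-1.0000, -13.5981, 8.5000)
after link 6: o_6 = (-3.0000, -13.5981, 10.5000)

-3.000 -13.598 10.500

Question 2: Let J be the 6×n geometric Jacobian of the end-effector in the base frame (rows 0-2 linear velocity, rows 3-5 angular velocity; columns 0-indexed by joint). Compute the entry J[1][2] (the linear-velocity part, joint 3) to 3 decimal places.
axis z_2 = (-1.0000,-0.0000,0.0000); lever o_n−o_2 = (-6.0000,-8.5981,6.5000)
cross product → J_v[:, 2] = (0.0000,6.5000,8.5981)
J_ω[:, 2] = z_2
entry J[1][2] = 6.5000

6.500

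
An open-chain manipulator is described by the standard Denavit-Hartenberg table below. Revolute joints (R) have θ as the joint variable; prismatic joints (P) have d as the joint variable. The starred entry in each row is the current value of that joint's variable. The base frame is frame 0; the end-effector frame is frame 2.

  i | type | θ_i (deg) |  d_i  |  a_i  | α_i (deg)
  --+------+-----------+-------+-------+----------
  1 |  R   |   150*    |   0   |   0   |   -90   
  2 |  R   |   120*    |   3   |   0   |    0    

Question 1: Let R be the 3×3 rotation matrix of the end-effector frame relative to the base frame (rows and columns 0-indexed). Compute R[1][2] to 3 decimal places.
-0.866

End-effector z-axis (col 2 of R) = (-0.5000,-0.8660,0.0000)
R[1][2] = -0.8660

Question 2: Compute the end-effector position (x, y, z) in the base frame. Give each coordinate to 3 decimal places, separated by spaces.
-1.500 -2.598 0.000

after link 1: o_1 = (0.0000, 0.0000, 0.0000)
after link 2: o_2 = (-1.5000, -2.5981, 0.0000)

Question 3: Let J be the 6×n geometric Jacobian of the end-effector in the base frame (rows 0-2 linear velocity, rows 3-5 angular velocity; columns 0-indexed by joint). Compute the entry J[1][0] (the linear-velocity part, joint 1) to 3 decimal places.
-1.500

axis z_0 = ẑ; lever o_n−o_0 = (-1.5000,-2.5981,0.0000)
cross product → J_v[:, 0] = (2.5981,-1.5000,0.0000)
J_ω[:, 0] = z_0
entry J[1][0] = -1.5000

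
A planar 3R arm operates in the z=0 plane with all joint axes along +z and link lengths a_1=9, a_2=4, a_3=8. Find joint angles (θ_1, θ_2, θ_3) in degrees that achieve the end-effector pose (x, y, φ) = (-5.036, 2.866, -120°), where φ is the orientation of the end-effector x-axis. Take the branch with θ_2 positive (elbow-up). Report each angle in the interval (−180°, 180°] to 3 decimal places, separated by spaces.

72.076 90.000 77.924

wrist centre = target − a_3·(cos φ, sin φ) = (-1.0360, 9.7942)
cos θ_2 = (96.9997−9²−4²)/(2·9·4) = -0.0000; θ_2 = 90.0002° (elbow-up)
β = atan2(9.7942,-1.0360) = 96.0381°; ψ = atan2(4.0000,9.0000) = 23.9625°
θ_1 = β − ψ = 72.0756°
θ_3 = φ − θ_1 − θ_2 = 77.9242° (wrapped to (-180°,180°])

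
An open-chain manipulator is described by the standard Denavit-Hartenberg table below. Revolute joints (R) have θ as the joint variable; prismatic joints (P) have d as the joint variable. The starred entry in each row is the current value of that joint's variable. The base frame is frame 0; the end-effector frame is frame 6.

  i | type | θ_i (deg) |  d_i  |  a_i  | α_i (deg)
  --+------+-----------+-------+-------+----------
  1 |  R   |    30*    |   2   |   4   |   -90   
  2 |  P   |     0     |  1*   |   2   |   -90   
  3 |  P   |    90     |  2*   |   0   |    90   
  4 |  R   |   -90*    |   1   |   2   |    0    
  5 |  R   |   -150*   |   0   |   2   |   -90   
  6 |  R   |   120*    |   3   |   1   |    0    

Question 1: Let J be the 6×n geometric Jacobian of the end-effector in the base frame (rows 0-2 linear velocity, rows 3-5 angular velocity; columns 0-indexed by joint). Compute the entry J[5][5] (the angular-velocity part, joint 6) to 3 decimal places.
0.500

axis z_5 = (-0.4330,0.7500,0.5000); lever o_n−o_5 = (-1.9240,1.6005,1.9330)
cross product → J_v[:, 5] = (0.6495,-0.1250,0.7500)
J_ω[:, 5] = z_5
entry J[5][5] = 0.5000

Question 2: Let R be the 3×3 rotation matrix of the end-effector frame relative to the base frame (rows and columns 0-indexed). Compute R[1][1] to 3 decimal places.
-0.125

End-effector y-axis (col 1 of R) = (0.6495,-0.1250,0.7500)
R[1][1] = -0.1250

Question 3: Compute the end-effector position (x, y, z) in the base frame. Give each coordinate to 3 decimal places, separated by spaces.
3.138 6.833 2.201

after link 1: o_1 = (3.4641, 2.0000, 2.0000)
after link 2: o_2 = (4.6962, 3.8660, 2.0000)
after link 3: o_3 = (4.6962, 3.8660, 0.0000)
after link 4: o_4 = (5.5622, 4.3660, 2.0000)
after link 5: o_5 = (5.0622, 5.2321, 0.2679)
after link 6: o_6 = (3.1381, 6.8325, 2.2010)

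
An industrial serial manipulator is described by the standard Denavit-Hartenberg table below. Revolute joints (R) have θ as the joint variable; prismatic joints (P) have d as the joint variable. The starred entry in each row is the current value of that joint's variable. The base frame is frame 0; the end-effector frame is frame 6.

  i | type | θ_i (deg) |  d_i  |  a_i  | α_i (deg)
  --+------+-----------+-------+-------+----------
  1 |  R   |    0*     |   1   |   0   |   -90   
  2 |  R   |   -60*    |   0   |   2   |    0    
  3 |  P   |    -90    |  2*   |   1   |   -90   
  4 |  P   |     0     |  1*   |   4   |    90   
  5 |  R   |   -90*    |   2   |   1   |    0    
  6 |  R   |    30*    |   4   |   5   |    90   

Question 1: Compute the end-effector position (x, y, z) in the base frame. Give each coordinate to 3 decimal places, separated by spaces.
-7.660 8.000 2.732

after link 1: o_1 = (0.0000, 0.0000, 1.0000)
after link 2: o_2 = (1.0000, -0.0000, 2.7321)
after link 3: o_3 = (0.1340, 2.0000, 3.2321)
after link 4: o_4 = (-2.8301, 2.0000, 6.0981)
after link 5: o_5 = (-3.3301, 4.0000, 5.2321)
after link 6: o_6 = (-7.6603, 8.0000, 2.7321)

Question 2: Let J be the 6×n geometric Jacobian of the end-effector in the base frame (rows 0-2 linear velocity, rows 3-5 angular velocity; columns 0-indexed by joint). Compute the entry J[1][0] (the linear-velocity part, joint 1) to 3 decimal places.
axis z_0 = ẑ; lever o_n−o_0 = (-7.6603,8.0000,2.7321)
cross product → J_v[:, 0] = (-8.0000,-7.6603,0.0000)
J_ω[:, 0] = z_0
entry J[1][0] = -7.6603

-7.660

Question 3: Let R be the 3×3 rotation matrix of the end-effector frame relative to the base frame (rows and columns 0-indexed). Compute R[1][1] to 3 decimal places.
End-effector y-axis (col 1 of R) = (-0.0000,1.0000,0.0000)
R[1][1] = 1.0000

1.000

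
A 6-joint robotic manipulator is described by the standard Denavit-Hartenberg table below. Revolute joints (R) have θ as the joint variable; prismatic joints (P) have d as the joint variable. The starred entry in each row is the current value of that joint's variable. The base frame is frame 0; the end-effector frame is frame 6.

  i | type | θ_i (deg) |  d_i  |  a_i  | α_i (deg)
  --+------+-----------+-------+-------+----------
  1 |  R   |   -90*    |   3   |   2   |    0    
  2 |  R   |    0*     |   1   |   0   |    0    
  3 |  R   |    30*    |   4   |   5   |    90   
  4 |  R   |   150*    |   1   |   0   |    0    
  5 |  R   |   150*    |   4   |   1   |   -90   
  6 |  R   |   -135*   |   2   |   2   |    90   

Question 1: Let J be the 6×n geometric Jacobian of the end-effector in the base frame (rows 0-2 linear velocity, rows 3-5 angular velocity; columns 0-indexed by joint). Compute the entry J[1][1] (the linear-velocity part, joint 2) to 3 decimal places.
-2.292

axis z_1 = (0.0000,0.0000,1.0000); lever o_n−o_1 = (-2.2924,-8.8579,6.3587)
cross product → J_v[:, 1] = (8.8579,-2.2924,0.0000)
J_ω[:, 1] = z_1
entry J[1][1] = -2.2924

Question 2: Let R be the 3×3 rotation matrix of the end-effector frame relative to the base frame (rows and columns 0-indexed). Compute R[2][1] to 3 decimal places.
End-effector y-axis (col 1 of R) = (0.4330,-0.7500,0.5000)
R[2][1] = 0.5000

0.500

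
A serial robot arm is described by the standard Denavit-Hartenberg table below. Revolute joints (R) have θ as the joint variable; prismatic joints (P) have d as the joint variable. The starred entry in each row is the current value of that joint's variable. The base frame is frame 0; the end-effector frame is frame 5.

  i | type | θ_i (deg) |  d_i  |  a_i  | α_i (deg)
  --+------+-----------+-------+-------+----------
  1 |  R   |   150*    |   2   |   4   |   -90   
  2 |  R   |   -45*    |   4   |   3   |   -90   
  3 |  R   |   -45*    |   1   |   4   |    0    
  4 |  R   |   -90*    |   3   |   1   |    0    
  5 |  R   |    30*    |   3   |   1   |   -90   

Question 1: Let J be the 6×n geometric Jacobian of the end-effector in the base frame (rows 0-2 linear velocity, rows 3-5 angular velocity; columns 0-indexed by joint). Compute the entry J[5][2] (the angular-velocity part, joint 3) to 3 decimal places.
-0.707

axis z_2 = (-0.6124,0.3536,-0.7071); lever o_n−o_2 = (-7.6779,-0.7650,-3.6328)
cross product → J_v[:, 2] = (-1.8253,3.2045,3.1830)
J_ω[:, 2] = z_2
entry J[5][2] = -0.7071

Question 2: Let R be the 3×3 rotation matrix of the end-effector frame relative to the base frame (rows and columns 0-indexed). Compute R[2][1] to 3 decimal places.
End-effector y-axis (col 1 of R) = (0.6124,-0.3536,0.7071)
R[2][1] = 0.7071

0.707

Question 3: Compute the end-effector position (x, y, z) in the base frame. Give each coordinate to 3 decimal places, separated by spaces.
after link 1: o_1 = (-3.4641, 2.0000, 2.0000)
after link 2: o_2 = (-7.3012, -0.4034, 4.1213)
after link 3: o_3 = (-11.0599, -1.4994, 5.4142)
after link 4: o_4 = (-12.8175, -1.3011, 2.7929)
after link 5: o_5 = (-14.9791, -1.1685, 0.4886)

-14.979 -1.168 0.489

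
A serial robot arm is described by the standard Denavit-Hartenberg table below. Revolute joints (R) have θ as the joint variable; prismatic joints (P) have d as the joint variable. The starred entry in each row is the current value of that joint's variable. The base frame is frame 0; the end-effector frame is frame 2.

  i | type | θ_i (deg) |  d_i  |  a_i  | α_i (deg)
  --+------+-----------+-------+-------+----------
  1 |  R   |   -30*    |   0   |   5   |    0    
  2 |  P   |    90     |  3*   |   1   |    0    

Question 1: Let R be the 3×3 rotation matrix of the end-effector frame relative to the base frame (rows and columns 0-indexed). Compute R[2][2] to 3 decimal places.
1.000

End-effector z-axis (col 2 of R) = (0.0000,0.0000,1.0000)
R[2][2] = 1.0000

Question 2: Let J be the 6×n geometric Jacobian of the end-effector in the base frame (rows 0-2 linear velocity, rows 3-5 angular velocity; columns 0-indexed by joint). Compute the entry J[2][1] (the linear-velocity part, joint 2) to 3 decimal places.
1.000

prismatic axis z_1 = (0.0000,0.0000,1.0000)
J_v[:, 1] = z_1; J_ω[:, 1] = (0,0,0)
entry J[2][1] = 1.0000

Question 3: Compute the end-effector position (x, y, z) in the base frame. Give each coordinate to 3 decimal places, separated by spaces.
4.830 -1.634 3.000

after link 1: o_1 = (4.3301, -2.5000, 0.0000)
after link 2: o_2 = (4.8301, -1.6340, 3.0000)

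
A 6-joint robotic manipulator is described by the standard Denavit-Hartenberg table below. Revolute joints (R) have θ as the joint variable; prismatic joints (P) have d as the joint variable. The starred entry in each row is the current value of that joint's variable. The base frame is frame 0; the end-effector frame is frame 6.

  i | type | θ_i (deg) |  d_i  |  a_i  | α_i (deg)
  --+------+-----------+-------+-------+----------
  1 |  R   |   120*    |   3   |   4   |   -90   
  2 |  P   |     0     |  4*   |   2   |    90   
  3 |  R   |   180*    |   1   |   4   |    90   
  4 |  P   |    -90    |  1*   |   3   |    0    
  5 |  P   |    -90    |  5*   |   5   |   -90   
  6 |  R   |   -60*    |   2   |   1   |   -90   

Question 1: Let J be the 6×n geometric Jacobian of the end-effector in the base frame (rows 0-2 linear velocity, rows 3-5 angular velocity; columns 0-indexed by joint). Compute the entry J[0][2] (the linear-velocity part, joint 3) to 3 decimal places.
axis z_2 = (0.0000,0.0000,1.0000); lever o_n−o_2 = (-6.6962,-2.1340,-4.0000)
cross product → J_v[:, 2] = (2.1340,-6.6962,0.0000)
J_ω[:, 2] = z_2
entry J[0][2] = 2.1340

2.134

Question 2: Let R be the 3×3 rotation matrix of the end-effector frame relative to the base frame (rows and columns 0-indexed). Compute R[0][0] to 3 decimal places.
End-effector x-axis (col 0 of R) = (-1.0000,0.0000,0.0000)
R[0][0] = -1.0000

-1.000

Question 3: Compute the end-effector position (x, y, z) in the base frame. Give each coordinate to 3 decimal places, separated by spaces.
after link 1: o_1 = (-2.0000, 3.4641, 3.0000)
after link 2: o_2 = (-6.4641, 3.1962, 3.0000)
after link 3: o_3 = (-4.4641, -0.2679, 4.0000)
after link 4: o_4 = (-5.3301, -0.7679, 1.0000)
after link 5: o_5 = (-12.1603, 1.0622, 1.0000)
after link 6: o_6 = (-13.1603, 1.0622, -1.0000)

-13.160 1.062 -1.000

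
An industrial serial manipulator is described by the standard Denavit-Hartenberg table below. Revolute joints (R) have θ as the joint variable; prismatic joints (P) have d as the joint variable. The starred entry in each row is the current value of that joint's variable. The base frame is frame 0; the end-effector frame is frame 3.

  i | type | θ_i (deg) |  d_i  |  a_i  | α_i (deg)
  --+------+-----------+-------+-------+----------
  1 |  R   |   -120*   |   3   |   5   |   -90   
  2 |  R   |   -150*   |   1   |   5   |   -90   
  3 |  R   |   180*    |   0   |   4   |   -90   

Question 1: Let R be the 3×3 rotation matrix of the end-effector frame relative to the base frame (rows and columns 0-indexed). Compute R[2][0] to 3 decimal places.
End-effector x-axis (col 0 of R) = (-0.4330,-0.7500,-0.5000)
R[2][0] = -0.5000

-0.500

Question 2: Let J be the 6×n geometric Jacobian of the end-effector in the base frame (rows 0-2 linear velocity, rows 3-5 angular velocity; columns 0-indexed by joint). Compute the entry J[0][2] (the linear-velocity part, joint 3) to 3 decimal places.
3.464

axis z_2 = (-0.2500,-0.4330,0.8660); lever o_n−o_2 = (-1.7321,-3.0000,-2.0000)
cross product → J_v[:, 2] = (3.4641,-2.0000,-0.0000)
J_ω[:, 2] = z_2
entry J[0][2] = 3.4641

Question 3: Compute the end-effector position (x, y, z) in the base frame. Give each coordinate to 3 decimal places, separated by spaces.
-1.201 -4.080 3.500

after link 1: o_1 = (-2.5000, -4.3301, 3.0000)
after link 2: o_2 = (0.5311, -1.0801, 5.5000)
after link 3: o_3 = (-1.2010, -4.0801, 3.5000)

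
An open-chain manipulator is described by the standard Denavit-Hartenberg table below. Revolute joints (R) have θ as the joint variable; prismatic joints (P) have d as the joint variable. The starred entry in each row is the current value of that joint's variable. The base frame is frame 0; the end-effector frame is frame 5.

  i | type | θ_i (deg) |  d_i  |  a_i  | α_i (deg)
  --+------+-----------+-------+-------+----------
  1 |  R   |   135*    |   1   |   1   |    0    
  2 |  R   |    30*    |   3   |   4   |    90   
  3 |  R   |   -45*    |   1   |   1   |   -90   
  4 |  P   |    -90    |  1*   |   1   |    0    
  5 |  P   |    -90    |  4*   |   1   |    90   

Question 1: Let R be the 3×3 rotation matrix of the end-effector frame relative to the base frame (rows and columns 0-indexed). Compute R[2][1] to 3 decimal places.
End-effector y-axis (col 1 of R) = (-0.6830,0.1830,0.7071)
R[2][1] = 0.7071

0.707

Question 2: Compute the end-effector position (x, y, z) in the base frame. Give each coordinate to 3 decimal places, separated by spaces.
-7.468 4.589 7.536

after link 1: o_1 = (-0.7071, 0.7071, 1.0000)
after link 2: o_2 = (-4.5708, 1.7424, 4.0000)
after link 3: o_3 = (-4.9950, 2.8913, 3.2929)
after link 4: o_4 = (-5.4192, 4.0403, 4.0000)
after link 5: o_5 = (-7.4682, 4.5893, 7.5355)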